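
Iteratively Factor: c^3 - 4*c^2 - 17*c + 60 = (c + 4)*(c^2 - 8*c + 15) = (c - 3)*(c + 4)*(c - 5)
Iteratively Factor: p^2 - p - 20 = (p - 5)*(p + 4)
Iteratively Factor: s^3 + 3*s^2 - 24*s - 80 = (s - 5)*(s^2 + 8*s + 16) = (s - 5)*(s + 4)*(s + 4)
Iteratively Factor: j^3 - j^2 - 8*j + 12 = (j - 2)*(j^2 + j - 6) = (j - 2)^2*(j + 3)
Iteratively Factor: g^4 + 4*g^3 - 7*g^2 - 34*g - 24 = (g + 2)*(g^3 + 2*g^2 - 11*g - 12) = (g - 3)*(g + 2)*(g^2 + 5*g + 4) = (g - 3)*(g + 1)*(g + 2)*(g + 4)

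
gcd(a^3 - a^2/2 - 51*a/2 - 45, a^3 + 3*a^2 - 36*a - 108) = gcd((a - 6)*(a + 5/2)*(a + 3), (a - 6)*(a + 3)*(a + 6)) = a^2 - 3*a - 18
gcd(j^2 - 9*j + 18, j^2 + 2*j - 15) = j - 3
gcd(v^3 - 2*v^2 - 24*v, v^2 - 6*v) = v^2 - 6*v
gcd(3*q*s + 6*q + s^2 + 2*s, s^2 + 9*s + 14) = s + 2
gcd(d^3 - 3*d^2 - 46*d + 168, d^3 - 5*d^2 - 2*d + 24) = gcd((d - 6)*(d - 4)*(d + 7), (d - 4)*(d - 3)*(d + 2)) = d - 4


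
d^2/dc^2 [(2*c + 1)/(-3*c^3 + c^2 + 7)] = 2*(c^2*(2*c + 1)*(9*c - 2)^2 + (18*c^2 - 4*c + (2*c + 1)*(9*c - 1))*(-3*c^3 + c^2 + 7))/(-3*c^3 + c^2 + 7)^3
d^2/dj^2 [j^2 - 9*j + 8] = 2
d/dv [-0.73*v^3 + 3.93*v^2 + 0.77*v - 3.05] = -2.19*v^2 + 7.86*v + 0.77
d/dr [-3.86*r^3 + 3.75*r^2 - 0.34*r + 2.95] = -11.58*r^2 + 7.5*r - 0.34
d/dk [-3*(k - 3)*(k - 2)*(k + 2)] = -9*k^2 + 18*k + 12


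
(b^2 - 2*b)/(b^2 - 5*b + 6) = b/(b - 3)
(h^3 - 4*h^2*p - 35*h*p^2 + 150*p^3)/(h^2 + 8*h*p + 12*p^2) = (h^2 - 10*h*p + 25*p^2)/(h + 2*p)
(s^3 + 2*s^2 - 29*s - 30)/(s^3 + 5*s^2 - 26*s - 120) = (s + 1)/(s + 4)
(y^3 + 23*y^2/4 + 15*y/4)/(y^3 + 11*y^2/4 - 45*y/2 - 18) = y*(y + 5)/(y^2 + 2*y - 24)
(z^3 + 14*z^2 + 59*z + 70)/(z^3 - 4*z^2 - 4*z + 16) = (z^2 + 12*z + 35)/(z^2 - 6*z + 8)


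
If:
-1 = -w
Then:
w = 1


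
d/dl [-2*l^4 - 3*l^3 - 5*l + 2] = -8*l^3 - 9*l^2 - 5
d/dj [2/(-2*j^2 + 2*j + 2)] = (2*j - 1)/(-j^2 + j + 1)^2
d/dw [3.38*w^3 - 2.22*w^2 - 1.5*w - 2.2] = 10.14*w^2 - 4.44*w - 1.5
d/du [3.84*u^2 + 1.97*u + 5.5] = 7.68*u + 1.97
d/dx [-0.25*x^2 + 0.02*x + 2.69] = 0.02 - 0.5*x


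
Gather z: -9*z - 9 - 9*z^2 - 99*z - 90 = -9*z^2 - 108*z - 99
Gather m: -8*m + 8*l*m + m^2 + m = m^2 + m*(8*l - 7)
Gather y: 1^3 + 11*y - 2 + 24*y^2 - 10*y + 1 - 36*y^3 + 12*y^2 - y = -36*y^3 + 36*y^2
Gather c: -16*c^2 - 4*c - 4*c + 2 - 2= -16*c^2 - 8*c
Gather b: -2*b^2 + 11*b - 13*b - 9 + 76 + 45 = -2*b^2 - 2*b + 112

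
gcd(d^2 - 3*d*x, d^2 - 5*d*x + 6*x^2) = -d + 3*x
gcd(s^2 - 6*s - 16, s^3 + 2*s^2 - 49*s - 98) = s + 2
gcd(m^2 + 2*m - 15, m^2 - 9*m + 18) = m - 3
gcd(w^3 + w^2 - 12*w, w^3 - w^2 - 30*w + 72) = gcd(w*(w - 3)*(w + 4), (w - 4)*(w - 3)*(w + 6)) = w - 3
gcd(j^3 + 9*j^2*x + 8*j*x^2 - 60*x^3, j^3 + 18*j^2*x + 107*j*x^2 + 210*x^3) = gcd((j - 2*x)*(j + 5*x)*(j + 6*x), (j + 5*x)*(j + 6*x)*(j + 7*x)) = j^2 + 11*j*x + 30*x^2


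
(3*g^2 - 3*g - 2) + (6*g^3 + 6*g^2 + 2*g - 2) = 6*g^3 + 9*g^2 - g - 4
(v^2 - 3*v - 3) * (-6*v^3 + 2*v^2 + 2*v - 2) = -6*v^5 + 20*v^4 + 14*v^3 - 14*v^2 + 6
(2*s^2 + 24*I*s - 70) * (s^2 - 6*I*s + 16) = 2*s^4 + 12*I*s^3 + 106*s^2 + 804*I*s - 1120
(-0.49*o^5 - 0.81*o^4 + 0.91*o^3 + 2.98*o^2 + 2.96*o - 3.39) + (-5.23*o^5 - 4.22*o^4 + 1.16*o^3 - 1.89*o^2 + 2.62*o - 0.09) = -5.72*o^5 - 5.03*o^4 + 2.07*o^3 + 1.09*o^2 + 5.58*o - 3.48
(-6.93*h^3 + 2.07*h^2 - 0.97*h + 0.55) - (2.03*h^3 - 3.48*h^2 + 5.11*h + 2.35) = -8.96*h^3 + 5.55*h^2 - 6.08*h - 1.8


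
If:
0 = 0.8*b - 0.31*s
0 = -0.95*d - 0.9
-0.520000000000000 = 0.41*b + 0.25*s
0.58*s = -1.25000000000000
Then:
No Solution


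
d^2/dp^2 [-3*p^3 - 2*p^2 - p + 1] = -18*p - 4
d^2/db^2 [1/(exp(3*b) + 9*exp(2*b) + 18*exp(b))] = 9*(-(exp(2*b) + 4*exp(b) + 2)*(exp(2*b) + 9*exp(b) + 18) + 2*(exp(2*b) + 6*exp(b) + 6)^2)*exp(-b)/(exp(2*b) + 9*exp(b) + 18)^3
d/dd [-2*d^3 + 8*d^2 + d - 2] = -6*d^2 + 16*d + 1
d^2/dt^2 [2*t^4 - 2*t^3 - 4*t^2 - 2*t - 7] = 24*t^2 - 12*t - 8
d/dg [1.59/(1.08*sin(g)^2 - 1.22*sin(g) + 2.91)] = (1.9398 - 3.4344*sin(g))*cos(g)/(1.08*sin(g)^2 - 1.22*sin(g) + 2.91)^2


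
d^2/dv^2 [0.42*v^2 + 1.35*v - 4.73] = 0.840000000000000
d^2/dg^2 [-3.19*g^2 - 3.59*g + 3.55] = -6.38000000000000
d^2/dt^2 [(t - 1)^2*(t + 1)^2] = 12*t^2 - 4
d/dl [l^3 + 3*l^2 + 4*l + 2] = 3*l^2 + 6*l + 4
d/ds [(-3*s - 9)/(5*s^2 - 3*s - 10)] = 3*(5*s^2 + 30*s + 1)/(25*s^4 - 30*s^3 - 91*s^2 + 60*s + 100)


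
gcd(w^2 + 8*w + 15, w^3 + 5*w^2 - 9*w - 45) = w^2 + 8*w + 15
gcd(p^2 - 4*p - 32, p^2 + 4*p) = p + 4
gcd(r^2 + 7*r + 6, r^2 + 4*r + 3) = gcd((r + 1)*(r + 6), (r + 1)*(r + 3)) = r + 1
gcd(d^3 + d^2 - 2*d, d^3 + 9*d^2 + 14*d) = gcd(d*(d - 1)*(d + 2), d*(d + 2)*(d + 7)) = d^2 + 2*d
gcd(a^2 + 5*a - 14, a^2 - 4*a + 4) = a - 2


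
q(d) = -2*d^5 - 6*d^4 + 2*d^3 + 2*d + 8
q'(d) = -10*d^4 - 24*d^3 + 6*d^2 + 2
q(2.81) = -666.49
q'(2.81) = -1106.62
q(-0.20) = 7.58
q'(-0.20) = 2.42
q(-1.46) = -15.14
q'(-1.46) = 44.04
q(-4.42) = 910.40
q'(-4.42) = -1625.07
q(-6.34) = 10278.42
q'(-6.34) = -9797.53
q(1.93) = -110.57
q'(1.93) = -286.94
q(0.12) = 8.24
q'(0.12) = 2.04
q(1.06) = 2.25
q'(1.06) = -32.47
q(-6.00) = 7340.00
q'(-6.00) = -7558.00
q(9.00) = -155980.00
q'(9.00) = -82618.00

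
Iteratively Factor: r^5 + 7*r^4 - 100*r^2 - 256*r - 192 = (r + 2)*(r^4 + 5*r^3 - 10*r^2 - 80*r - 96) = (r - 4)*(r + 2)*(r^3 + 9*r^2 + 26*r + 24) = (r - 4)*(r + 2)*(r + 3)*(r^2 + 6*r + 8) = (r - 4)*(r + 2)*(r + 3)*(r + 4)*(r + 2)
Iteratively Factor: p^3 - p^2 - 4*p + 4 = (p - 2)*(p^2 + p - 2) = (p - 2)*(p - 1)*(p + 2)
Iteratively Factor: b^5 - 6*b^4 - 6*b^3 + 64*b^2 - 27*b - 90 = (b - 5)*(b^4 - b^3 - 11*b^2 + 9*b + 18) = (b - 5)*(b + 3)*(b^3 - 4*b^2 + b + 6) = (b - 5)*(b - 2)*(b + 3)*(b^2 - 2*b - 3) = (b - 5)*(b - 3)*(b - 2)*(b + 3)*(b + 1)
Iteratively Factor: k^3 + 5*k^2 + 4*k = (k + 1)*(k^2 + 4*k) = (k + 1)*(k + 4)*(k)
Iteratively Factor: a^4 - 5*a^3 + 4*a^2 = (a - 1)*(a^3 - 4*a^2) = (a - 4)*(a - 1)*(a^2) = a*(a - 4)*(a - 1)*(a)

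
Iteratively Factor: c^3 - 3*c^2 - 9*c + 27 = (c + 3)*(c^2 - 6*c + 9) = (c - 3)*(c + 3)*(c - 3)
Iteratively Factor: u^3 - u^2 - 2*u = (u)*(u^2 - u - 2) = u*(u - 2)*(u + 1)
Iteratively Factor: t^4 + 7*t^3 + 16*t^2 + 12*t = (t + 2)*(t^3 + 5*t^2 + 6*t) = t*(t + 2)*(t^2 + 5*t + 6) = t*(t + 2)^2*(t + 3)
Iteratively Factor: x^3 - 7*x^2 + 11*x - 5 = (x - 1)*(x^2 - 6*x + 5) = (x - 1)^2*(x - 5)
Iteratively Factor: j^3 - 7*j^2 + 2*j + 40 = (j + 2)*(j^2 - 9*j + 20) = (j - 5)*(j + 2)*(j - 4)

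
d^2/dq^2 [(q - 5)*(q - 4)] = 2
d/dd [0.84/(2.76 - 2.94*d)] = 2.4696/(2.94*d - 2.76)^2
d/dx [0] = 0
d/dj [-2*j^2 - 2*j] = -4*j - 2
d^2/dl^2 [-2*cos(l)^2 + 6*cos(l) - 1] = -6*cos(l) + 4*cos(2*l)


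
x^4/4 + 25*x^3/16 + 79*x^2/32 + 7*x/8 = x*(x/4 + 1)*(x + 1/2)*(x + 7/4)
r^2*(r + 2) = r^3 + 2*r^2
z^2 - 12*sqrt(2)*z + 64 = (z - 8*sqrt(2))*(z - 4*sqrt(2))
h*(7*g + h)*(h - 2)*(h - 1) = 7*g*h^3 - 21*g*h^2 + 14*g*h + h^4 - 3*h^3 + 2*h^2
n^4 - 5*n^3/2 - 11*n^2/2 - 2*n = n*(n - 4)*(n + 1/2)*(n + 1)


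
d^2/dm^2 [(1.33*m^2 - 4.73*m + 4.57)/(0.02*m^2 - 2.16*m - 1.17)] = (0.111128*m^3 + 0.197699999999998*m^2 - 1.84863600000001*m + 70.406046)/(8.0e-6*m^6 - 0.002592*m^5 + 0.278532*m^4 - 9.774432*m^3 - 16.294122*m^2 - 8.870472*m - 1.601613)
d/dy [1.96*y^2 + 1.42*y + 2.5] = 3.92*y + 1.42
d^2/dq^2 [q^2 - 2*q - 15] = 2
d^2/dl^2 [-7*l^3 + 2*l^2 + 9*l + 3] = 4 - 42*l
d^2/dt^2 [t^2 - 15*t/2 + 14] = 2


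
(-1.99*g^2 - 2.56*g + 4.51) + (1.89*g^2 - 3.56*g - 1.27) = -0.1*g^2 - 6.12*g + 3.24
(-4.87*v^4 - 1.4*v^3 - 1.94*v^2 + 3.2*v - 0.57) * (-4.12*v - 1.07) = 20.0644*v^5 + 10.9789*v^4 + 9.4908*v^3 - 11.1082*v^2 - 1.0756*v + 0.6099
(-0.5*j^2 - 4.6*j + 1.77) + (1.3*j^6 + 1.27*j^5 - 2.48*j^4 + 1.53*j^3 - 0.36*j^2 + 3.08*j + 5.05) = 1.3*j^6 + 1.27*j^5 - 2.48*j^4 + 1.53*j^3 - 0.86*j^2 - 1.52*j + 6.82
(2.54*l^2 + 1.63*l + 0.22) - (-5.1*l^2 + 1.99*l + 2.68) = 7.64*l^2 - 0.36*l - 2.46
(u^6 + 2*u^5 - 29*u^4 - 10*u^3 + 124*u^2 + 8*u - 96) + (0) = u^6 + 2*u^5 - 29*u^4 - 10*u^3 + 124*u^2 + 8*u - 96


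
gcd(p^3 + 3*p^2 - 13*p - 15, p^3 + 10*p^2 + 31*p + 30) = p + 5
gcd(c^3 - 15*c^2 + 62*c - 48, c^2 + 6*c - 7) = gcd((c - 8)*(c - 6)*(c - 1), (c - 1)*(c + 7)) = c - 1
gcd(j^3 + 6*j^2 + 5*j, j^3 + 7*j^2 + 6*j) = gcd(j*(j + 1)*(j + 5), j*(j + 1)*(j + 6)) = j^2 + j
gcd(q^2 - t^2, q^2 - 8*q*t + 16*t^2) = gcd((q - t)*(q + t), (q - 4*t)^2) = 1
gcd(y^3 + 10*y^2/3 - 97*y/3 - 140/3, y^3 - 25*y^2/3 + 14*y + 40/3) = y - 5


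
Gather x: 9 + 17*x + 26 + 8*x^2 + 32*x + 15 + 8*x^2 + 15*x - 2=16*x^2 + 64*x + 48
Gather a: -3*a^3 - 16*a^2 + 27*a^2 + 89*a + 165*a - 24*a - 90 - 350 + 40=-3*a^3 + 11*a^2 + 230*a - 400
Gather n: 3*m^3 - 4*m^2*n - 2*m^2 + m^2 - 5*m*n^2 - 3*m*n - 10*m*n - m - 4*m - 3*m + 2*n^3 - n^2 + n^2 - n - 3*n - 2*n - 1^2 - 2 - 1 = 3*m^3 - m^2 - 5*m*n^2 - 8*m + 2*n^3 + n*(-4*m^2 - 13*m - 6) - 4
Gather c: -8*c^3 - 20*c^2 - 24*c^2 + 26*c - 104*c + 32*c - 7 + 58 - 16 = -8*c^3 - 44*c^2 - 46*c + 35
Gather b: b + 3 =b + 3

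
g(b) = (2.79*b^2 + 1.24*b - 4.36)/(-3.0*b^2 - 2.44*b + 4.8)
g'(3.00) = -0.04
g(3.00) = -0.83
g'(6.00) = -0.01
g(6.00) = -0.88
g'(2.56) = -0.05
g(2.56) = -0.81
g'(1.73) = -0.18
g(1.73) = -0.73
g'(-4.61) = -0.03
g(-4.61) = -1.03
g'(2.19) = -0.08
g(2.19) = -0.79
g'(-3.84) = -0.06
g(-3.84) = -1.06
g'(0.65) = -1.47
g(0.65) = -1.22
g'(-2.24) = -0.94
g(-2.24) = -1.43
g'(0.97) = -46.05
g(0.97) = 1.37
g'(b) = (5.58*b + 1.24)/(-3.0*b^2 - 2.44*b + 4.8) + (6.0*b + 2.44)*(2.79*b^2 + 1.24*b - 4.36)/(-3.0*b^2 - 2.44*b + 4.8)^2 = (-3.0876*b^2 + 0.623999999999995*b - 4.6864)/(9.0*b^4 + 14.64*b^3 - 22.8464*b^2 - 23.424*b + 23.04)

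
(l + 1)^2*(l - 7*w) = l^3 - 7*l^2*w + 2*l^2 - 14*l*w + l - 7*w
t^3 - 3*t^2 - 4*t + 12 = (t - 3)*(t - 2)*(t + 2)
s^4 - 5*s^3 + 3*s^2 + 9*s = s*(s - 3)^2*(s + 1)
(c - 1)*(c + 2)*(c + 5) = c^3 + 6*c^2 + 3*c - 10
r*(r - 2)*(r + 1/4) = r^3 - 7*r^2/4 - r/2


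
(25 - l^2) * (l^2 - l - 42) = -l^4 + l^3 + 67*l^2 - 25*l - 1050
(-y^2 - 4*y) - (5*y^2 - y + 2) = -6*y^2 - 3*y - 2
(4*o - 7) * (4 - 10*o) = -40*o^2 + 86*o - 28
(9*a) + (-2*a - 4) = 7*a - 4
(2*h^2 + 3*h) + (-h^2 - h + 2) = h^2 + 2*h + 2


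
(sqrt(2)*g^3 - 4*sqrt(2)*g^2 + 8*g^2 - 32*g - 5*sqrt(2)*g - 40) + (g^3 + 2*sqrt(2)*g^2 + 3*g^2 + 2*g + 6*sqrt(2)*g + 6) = g^3 + sqrt(2)*g^3 - 2*sqrt(2)*g^2 + 11*g^2 - 30*g + sqrt(2)*g - 34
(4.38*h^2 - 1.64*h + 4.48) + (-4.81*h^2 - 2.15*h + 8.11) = -0.43*h^2 - 3.79*h + 12.59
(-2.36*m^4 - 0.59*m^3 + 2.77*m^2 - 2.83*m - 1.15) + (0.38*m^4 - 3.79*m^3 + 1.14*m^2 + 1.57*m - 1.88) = -1.98*m^4 - 4.38*m^3 + 3.91*m^2 - 1.26*m - 3.03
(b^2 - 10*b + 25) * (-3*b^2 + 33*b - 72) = -3*b^4 + 63*b^3 - 477*b^2 + 1545*b - 1800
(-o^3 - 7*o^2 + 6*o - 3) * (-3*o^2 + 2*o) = 3*o^5 + 19*o^4 - 32*o^3 + 21*o^2 - 6*o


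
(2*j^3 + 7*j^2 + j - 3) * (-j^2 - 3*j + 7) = -2*j^5 - 13*j^4 - 8*j^3 + 49*j^2 + 16*j - 21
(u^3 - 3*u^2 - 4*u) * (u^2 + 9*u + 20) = u^5 + 6*u^4 - 11*u^3 - 96*u^2 - 80*u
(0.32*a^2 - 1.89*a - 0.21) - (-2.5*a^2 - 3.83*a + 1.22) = 2.82*a^2 + 1.94*a - 1.43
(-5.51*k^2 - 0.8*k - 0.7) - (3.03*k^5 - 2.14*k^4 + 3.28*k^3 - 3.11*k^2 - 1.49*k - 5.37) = -3.03*k^5 + 2.14*k^4 - 3.28*k^3 - 2.4*k^2 + 0.69*k + 4.67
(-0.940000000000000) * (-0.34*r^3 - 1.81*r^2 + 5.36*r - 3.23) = 0.3196*r^3 + 1.7014*r^2 - 5.0384*r + 3.0362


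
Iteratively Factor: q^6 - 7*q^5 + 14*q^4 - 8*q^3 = (q)*(q^5 - 7*q^4 + 14*q^3 - 8*q^2) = q^2*(q^4 - 7*q^3 + 14*q^2 - 8*q) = q^2*(q - 4)*(q^3 - 3*q^2 + 2*q) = q^2*(q - 4)*(q - 1)*(q^2 - 2*q) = q^3*(q - 4)*(q - 1)*(q - 2)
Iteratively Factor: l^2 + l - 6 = (l - 2)*(l + 3)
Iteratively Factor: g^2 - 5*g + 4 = (g - 1)*(g - 4)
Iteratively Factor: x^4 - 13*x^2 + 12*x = (x)*(x^3 - 13*x + 12) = x*(x - 3)*(x^2 + 3*x - 4) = x*(x - 3)*(x + 4)*(x - 1)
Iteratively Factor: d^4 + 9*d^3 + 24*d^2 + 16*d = (d)*(d^3 + 9*d^2 + 24*d + 16) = d*(d + 4)*(d^2 + 5*d + 4) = d*(d + 4)^2*(d + 1)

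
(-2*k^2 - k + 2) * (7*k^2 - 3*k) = -14*k^4 - k^3 + 17*k^2 - 6*k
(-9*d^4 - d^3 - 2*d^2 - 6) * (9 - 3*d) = 27*d^5 - 78*d^4 - 3*d^3 - 18*d^2 + 18*d - 54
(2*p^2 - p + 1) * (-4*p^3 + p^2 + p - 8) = -8*p^5 + 6*p^4 - 3*p^3 - 16*p^2 + 9*p - 8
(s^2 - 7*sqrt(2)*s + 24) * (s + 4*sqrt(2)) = s^3 - 3*sqrt(2)*s^2 - 32*s + 96*sqrt(2)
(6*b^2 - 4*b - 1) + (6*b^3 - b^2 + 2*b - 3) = 6*b^3 + 5*b^2 - 2*b - 4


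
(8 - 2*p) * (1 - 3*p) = 6*p^2 - 26*p + 8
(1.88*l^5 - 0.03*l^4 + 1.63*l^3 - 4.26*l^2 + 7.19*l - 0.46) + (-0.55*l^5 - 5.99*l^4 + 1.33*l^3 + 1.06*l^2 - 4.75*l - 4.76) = 1.33*l^5 - 6.02*l^4 + 2.96*l^3 - 3.2*l^2 + 2.44*l - 5.22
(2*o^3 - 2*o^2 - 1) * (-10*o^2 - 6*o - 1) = -20*o^5 + 8*o^4 + 10*o^3 + 12*o^2 + 6*o + 1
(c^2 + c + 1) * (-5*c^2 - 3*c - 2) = -5*c^4 - 8*c^3 - 10*c^2 - 5*c - 2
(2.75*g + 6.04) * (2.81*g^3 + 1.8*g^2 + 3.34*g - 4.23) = 7.7275*g^4 + 21.9224*g^3 + 20.057*g^2 + 8.5411*g - 25.5492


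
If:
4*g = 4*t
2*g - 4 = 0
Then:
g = 2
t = 2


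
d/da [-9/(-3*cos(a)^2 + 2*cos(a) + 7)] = 18*(3*cos(a) - 1)*sin(a)/(-3*cos(a)^2 + 2*cos(a) + 7)^2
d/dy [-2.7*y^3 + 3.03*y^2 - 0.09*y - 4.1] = -8.1*y^2 + 6.06*y - 0.09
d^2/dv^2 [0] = 0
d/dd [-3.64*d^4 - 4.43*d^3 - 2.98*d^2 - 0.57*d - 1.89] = -14.56*d^3 - 13.29*d^2 - 5.96*d - 0.57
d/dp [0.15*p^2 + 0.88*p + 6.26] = 0.3*p + 0.88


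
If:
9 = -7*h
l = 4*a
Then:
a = l/4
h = -9/7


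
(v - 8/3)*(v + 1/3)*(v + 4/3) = v^3 - v^2 - 4*v - 32/27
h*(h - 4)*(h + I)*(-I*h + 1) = -I*h^4 + 2*h^3 + 4*I*h^3 - 8*h^2 + I*h^2 - 4*I*h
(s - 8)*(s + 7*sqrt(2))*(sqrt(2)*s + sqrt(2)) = sqrt(2)*s^3 - 7*sqrt(2)*s^2 + 14*s^2 - 98*s - 8*sqrt(2)*s - 112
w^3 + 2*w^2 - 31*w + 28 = (w - 4)*(w - 1)*(w + 7)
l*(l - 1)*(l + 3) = l^3 + 2*l^2 - 3*l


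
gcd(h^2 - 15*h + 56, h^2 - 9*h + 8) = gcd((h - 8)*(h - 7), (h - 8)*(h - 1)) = h - 8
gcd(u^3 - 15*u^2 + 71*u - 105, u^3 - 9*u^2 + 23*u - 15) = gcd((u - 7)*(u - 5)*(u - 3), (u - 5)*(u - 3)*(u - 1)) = u^2 - 8*u + 15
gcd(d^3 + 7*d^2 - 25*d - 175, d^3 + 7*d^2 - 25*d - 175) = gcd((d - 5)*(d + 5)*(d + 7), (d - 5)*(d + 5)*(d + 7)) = d^3 + 7*d^2 - 25*d - 175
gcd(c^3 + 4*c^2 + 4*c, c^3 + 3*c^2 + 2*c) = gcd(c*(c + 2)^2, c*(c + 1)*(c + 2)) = c^2 + 2*c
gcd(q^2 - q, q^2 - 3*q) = q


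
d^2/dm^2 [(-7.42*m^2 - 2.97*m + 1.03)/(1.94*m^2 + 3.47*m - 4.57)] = (77.544128*m^3 - 371.446368*m^2 - 116.386032*m - 361.06004)/(7.301384*m^6 + 39.179076*m^5 + 18.479082*m^4 - 142.804033*m^3 - 43.530621*m^2 + 217.411809*m - 95.443993)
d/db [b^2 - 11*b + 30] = 2*b - 11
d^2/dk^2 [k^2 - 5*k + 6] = 2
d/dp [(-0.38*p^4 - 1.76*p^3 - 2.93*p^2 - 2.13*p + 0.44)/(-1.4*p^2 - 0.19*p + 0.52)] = (1.064*p^5 + 2.6806*p^4 - 0.121600000000001*p^3 - 5.1709*p^2 - 1.8152*p - 1.024)/(1.96*p^4 + 0.532*p^3 - 1.4199*p^2 - 0.1976*p + 0.2704)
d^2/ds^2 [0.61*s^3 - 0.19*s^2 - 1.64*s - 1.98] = 3.66*s - 0.38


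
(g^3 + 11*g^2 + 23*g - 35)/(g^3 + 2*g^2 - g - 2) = (g^2 + 12*g + 35)/(g^2 + 3*g + 2)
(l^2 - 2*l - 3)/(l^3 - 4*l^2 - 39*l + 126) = (l + 1)/(l^2 - l - 42)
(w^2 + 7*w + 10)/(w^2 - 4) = (w + 5)/(w - 2)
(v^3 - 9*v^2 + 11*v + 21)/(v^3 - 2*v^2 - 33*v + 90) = (v^2 - 6*v - 7)/(v^2 + v - 30)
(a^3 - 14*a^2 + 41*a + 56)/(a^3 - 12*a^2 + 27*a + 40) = (a - 7)/(a - 5)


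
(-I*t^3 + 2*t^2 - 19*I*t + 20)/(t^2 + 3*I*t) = (-I*t^3 + 2*t^2 - 19*I*t + 20)/(t*(t + 3*I))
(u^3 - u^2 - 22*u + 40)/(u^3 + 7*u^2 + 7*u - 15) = (u^2 - 6*u + 8)/(u^2 + 2*u - 3)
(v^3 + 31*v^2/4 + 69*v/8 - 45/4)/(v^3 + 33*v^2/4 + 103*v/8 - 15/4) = (4*v - 3)/(4*v - 1)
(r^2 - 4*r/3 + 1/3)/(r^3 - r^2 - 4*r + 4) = (r - 1/3)/(r^2 - 4)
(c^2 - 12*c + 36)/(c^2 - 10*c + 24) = (c - 6)/(c - 4)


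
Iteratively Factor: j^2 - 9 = (j - 3)*(j + 3)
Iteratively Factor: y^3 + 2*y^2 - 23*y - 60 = (y + 4)*(y^2 - 2*y - 15) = (y - 5)*(y + 4)*(y + 3)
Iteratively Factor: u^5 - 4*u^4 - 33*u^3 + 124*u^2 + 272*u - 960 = (u + 4)*(u^4 - 8*u^3 - u^2 + 128*u - 240) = (u - 3)*(u + 4)*(u^3 - 5*u^2 - 16*u + 80) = (u - 3)*(u + 4)^2*(u^2 - 9*u + 20) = (u - 4)*(u - 3)*(u + 4)^2*(u - 5)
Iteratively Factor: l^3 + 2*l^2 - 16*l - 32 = (l + 2)*(l^2 - 16) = (l - 4)*(l + 2)*(l + 4)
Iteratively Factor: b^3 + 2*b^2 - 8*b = (b - 2)*(b^2 + 4*b) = b*(b - 2)*(b + 4)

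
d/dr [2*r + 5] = 2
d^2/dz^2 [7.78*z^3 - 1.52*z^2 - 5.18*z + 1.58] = 46.68*z - 3.04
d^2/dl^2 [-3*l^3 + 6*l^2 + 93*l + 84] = 12 - 18*l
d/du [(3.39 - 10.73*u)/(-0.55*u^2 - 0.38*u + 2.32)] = (-5.9015*u^2 + 3.729*u - 23.6054)/(0.3025*u^4 + 0.418*u^3 - 2.4076*u^2 - 1.7632*u + 5.3824)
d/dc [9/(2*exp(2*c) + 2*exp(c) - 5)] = (-36*exp(c) - 18)*exp(c)/(2*exp(2*c) + 2*exp(c) - 5)^2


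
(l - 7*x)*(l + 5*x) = l^2 - 2*l*x - 35*x^2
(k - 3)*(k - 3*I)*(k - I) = k^3 - 3*k^2 - 4*I*k^2 - 3*k + 12*I*k + 9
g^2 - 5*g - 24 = (g - 8)*(g + 3)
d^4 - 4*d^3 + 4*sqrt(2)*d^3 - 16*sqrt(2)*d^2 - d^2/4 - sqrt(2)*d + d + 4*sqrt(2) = (d - 4)*(d - 1/2)*(d + 1/2)*(d + 4*sqrt(2))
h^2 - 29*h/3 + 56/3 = (h - 7)*(h - 8/3)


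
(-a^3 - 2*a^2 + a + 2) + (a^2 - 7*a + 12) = -a^3 - a^2 - 6*a + 14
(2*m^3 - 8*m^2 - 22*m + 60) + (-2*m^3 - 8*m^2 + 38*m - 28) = -16*m^2 + 16*m + 32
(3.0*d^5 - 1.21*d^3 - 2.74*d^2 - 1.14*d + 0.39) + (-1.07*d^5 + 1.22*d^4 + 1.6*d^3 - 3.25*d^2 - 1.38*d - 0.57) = 1.93*d^5 + 1.22*d^4 + 0.39*d^3 - 5.99*d^2 - 2.52*d - 0.18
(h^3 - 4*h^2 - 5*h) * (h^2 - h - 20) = h^5 - 5*h^4 - 21*h^3 + 85*h^2 + 100*h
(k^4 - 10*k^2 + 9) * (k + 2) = k^5 + 2*k^4 - 10*k^3 - 20*k^2 + 9*k + 18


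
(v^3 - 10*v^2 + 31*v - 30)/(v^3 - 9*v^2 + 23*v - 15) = (v - 2)/(v - 1)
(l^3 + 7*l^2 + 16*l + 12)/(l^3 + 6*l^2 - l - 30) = (l^2 + 4*l + 4)/(l^2 + 3*l - 10)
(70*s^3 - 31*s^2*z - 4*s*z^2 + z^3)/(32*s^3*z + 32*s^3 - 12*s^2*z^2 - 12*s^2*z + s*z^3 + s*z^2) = (70*s^3 - 31*s^2*z - 4*s*z^2 + z^3)/(s*(32*s^2*z + 32*s^2 - 12*s*z^2 - 12*s*z + z^3 + z^2))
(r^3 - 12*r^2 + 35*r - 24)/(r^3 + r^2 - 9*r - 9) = (r^2 - 9*r + 8)/(r^2 + 4*r + 3)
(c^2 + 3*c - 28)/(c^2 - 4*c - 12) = (-c^2 - 3*c + 28)/(-c^2 + 4*c + 12)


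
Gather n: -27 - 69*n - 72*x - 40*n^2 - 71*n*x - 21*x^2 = -40*n^2 + n*(-71*x - 69) - 21*x^2 - 72*x - 27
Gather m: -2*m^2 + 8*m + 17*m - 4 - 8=-2*m^2 + 25*m - 12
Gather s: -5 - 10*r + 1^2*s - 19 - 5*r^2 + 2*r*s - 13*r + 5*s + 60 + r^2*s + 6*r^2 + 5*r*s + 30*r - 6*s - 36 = r^2 + 7*r + s*(r^2 + 7*r)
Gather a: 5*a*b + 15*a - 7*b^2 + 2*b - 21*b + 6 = a*(5*b + 15) - 7*b^2 - 19*b + 6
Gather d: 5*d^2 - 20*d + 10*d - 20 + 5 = 5*d^2 - 10*d - 15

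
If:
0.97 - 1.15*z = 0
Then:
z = 0.84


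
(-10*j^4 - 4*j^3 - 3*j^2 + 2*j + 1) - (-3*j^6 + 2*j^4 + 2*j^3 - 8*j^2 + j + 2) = 3*j^6 - 12*j^4 - 6*j^3 + 5*j^2 + j - 1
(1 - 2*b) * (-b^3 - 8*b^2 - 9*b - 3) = 2*b^4 + 15*b^3 + 10*b^2 - 3*b - 3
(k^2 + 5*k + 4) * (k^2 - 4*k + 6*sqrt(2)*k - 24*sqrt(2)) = k^4 + k^3 + 6*sqrt(2)*k^3 - 16*k^2 + 6*sqrt(2)*k^2 - 96*sqrt(2)*k - 16*k - 96*sqrt(2)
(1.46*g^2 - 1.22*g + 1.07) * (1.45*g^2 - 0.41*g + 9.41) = 2.117*g^4 - 2.3676*g^3 + 15.7903*g^2 - 11.9189*g + 10.0687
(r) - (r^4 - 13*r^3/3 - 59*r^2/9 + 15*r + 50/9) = -r^4 + 13*r^3/3 + 59*r^2/9 - 14*r - 50/9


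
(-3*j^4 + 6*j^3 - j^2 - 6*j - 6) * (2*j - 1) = -6*j^5 + 15*j^4 - 8*j^3 - 11*j^2 - 6*j + 6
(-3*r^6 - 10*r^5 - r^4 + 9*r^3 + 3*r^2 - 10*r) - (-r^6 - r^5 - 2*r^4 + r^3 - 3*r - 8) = -2*r^6 - 9*r^5 + r^4 + 8*r^3 + 3*r^2 - 7*r + 8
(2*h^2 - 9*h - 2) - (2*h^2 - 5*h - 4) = 2 - 4*h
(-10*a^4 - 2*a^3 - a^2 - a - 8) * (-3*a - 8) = 30*a^5 + 86*a^4 + 19*a^3 + 11*a^2 + 32*a + 64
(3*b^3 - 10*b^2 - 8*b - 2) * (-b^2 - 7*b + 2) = -3*b^5 - 11*b^4 + 84*b^3 + 38*b^2 - 2*b - 4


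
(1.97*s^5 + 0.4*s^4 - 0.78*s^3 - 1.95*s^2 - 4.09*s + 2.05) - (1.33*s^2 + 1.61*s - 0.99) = 1.97*s^5 + 0.4*s^4 - 0.78*s^3 - 3.28*s^2 - 5.7*s + 3.04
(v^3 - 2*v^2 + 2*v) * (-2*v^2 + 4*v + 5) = -2*v^5 + 8*v^4 - 7*v^3 - 2*v^2 + 10*v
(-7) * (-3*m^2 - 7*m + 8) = 21*m^2 + 49*m - 56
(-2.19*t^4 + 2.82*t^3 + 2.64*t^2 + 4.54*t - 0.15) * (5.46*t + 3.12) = -11.9574*t^5 + 8.5644*t^4 + 23.2128*t^3 + 33.0252*t^2 + 13.3458*t - 0.468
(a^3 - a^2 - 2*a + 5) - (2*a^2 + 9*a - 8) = a^3 - 3*a^2 - 11*a + 13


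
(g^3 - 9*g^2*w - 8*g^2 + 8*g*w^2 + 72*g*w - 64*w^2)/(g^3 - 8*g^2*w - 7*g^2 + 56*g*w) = (g^2 - g*w - 8*g + 8*w)/(g*(g - 7))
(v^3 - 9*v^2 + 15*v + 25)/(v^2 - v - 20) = (v^2 - 4*v - 5)/(v + 4)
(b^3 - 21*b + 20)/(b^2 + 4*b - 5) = b - 4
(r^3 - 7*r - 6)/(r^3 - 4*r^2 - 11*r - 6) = (r^2 - r - 6)/(r^2 - 5*r - 6)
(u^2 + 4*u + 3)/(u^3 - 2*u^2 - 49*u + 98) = (u^2 + 4*u + 3)/(u^3 - 2*u^2 - 49*u + 98)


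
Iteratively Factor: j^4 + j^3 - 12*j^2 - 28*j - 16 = (j + 1)*(j^3 - 12*j - 16) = (j - 4)*(j + 1)*(j^2 + 4*j + 4) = (j - 4)*(j + 1)*(j + 2)*(j + 2)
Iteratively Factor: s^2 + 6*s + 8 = (s + 2)*(s + 4)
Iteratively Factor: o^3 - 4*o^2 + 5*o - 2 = (o - 1)*(o^2 - 3*o + 2) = (o - 1)^2*(o - 2)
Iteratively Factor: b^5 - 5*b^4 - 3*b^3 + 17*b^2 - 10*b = (b - 5)*(b^4 - 3*b^2 + 2*b) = (b - 5)*(b - 1)*(b^3 + b^2 - 2*b) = b*(b - 5)*(b - 1)*(b^2 + b - 2) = b*(b - 5)*(b - 1)^2*(b + 2)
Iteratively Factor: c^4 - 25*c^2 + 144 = (c + 4)*(c^3 - 4*c^2 - 9*c + 36) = (c - 4)*(c + 4)*(c^2 - 9) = (c - 4)*(c + 3)*(c + 4)*(c - 3)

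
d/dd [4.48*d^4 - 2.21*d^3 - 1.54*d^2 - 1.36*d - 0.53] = 17.92*d^3 - 6.63*d^2 - 3.08*d - 1.36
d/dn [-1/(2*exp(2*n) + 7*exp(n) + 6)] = (4*exp(n) + 7)*exp(n)/(2*exp(2*n) + 7*exp(n) + 6)^2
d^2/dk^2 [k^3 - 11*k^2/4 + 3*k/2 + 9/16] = 6*k - 11/2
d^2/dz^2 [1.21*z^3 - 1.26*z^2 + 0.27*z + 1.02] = 7.26*z - 2.52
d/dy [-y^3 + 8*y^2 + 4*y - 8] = -3*y^2 + 16*y + 4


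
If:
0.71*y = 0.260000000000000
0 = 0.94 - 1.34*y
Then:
No Solution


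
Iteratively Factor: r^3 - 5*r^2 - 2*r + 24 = (r - 3)*(r^2 - 2*r - 8) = (r - 3)*(r + 2)*(r - 4)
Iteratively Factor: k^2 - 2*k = (k)*(k - 2)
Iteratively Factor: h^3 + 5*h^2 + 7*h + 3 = (h + 1)*(h^2 + 4*h + 3) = (h + 1)^2*(h + 3)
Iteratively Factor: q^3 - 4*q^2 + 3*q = (q)*(q^2 - 4*q + 3) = q*(q - 3)*(q - 1)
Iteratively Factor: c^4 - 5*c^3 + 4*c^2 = (c)*(c^3 - 5*c^2 + 4*c) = c*(c - 1)*(c^2 - 4*c) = c^2*(c - 1)*(c - 4)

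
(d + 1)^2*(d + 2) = d^3 + 4*d^2 + 5*d + 2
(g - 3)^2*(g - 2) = g^3 - 8*g^2 + 21*g - 18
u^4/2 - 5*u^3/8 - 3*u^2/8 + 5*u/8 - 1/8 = (u/2 + 1/2)*(u - 1)^2*(u - 1/4)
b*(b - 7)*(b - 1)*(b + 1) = b^4 - 7*b^3 - b^2 + 7*b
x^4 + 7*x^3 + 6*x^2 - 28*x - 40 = (x - 2)*(x + 2)^2*(x + 5)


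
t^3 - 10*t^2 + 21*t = t*(t - 7)*(t - 3)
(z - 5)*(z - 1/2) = z^2 - 11*z/2 + 5/2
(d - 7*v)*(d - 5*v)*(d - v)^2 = d^4 - 14*d^3*v + 60*d^2*v^2 - 82*d*v^3 + 35*v^4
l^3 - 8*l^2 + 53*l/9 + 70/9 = (l - 7)*(l - 5/3)*(l + 2/3)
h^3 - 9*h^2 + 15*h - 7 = (h - 7)*(h - 1)^2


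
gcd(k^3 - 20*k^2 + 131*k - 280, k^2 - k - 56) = k - 8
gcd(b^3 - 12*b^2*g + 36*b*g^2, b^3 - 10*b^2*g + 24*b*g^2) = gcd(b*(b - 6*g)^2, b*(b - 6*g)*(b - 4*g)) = b^2 - 6*b*g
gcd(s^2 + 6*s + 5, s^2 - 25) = s + 5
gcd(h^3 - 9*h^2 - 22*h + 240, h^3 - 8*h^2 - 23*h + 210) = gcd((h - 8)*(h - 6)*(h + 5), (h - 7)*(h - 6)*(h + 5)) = h^2 - h - 30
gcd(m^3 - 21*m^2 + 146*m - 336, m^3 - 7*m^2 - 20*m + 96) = m - 8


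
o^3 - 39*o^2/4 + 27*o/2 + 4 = (o - 8)*(o - 2)*(o + 1/4)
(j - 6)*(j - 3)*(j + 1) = j^3 - 8*j^2 + 9*j + 18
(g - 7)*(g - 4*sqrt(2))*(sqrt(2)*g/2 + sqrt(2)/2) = sqrt(2)*g^3/2 - 3*sqrt(2)*g^2 - 4*g^2 - 7*sqrt(2)*g/2 + 24*g + 28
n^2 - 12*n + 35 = (n - 7)*(n - 5)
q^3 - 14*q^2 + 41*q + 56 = (q - 8)*(q - 7)*(q + 1)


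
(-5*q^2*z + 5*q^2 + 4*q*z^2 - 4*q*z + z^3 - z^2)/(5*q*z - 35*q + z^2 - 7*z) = (-q*z + q + z^2 - z)/(z - 7)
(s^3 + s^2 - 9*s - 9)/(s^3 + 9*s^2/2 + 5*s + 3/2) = 2*(s - 3)/(2*s + 1)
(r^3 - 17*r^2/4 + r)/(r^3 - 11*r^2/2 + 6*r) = (4*r - 1)/(2*(2*r - 3))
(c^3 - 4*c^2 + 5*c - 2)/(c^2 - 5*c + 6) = (c^2 - 2*c + 1)/(c - 3)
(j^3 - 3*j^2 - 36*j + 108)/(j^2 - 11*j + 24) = (j^2 - 36)/(j - 8)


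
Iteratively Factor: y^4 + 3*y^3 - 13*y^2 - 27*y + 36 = (y - 1)*(y^3 + 4*y^2 - 9*y - 36) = (y - 1)*(y + 4)*(y^2 - 9) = (y - 1)*(y + 3)*(y + 4)*(y - 3)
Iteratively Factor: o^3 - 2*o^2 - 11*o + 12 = (o + 3)*(o^2 - 5*o + 4) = (o - 4)*(o + 3)*(o - 1)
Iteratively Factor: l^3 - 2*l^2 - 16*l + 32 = (l + 4)*(l^2 - 6*l + 8) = (l - 4)*(l + 4)*(l - 2)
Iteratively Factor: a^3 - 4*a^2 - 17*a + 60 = (a + 4)*(a^2 - 8*a + 15) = (a - 3)*(a + 4)*(a - 5)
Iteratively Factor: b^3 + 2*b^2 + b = (b + 1)*(b^2 + b) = b*(b + 1)*(b + 1)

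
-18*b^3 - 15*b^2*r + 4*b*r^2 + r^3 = (-3*b + r)*(b + r)*(6*b + r)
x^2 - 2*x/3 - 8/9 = (x - 4/3)*(x + 2/3)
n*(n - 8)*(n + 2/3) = n^3 - 22*n^2/3 - 16*n/3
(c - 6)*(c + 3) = c^2 - 3*c - 18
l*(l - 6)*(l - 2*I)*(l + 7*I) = l^4 - 6*l^3 + 5*I*l^3 + 14*l^2 - 30*I*l^2 - 84*l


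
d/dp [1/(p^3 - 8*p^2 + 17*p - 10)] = (-3*p^2 + 16*p - 17)/(p^3 - 8*p^2 + 17*p - 10)^2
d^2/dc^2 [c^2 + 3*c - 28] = 2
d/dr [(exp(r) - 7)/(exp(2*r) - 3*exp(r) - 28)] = -exp(r)/(exp(2*r) + 8*exp(r) + 16)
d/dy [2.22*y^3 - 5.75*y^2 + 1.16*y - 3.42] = 6.66*y^2 - 11.5*y + 1.16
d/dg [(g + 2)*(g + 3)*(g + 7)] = 3*g^2 + 24*g + 41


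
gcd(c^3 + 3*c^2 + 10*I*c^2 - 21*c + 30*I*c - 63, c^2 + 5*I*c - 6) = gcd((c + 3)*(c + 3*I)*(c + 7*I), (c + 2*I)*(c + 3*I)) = c + 3*I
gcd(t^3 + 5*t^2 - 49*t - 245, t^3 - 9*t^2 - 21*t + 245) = t^2 - 2*t - 35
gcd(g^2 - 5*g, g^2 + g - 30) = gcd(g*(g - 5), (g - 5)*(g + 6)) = g - 5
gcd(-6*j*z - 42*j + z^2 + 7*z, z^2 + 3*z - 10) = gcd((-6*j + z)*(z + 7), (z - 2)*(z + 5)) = 1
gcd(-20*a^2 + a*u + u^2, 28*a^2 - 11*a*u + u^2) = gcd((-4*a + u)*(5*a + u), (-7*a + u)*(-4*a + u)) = -4*a + u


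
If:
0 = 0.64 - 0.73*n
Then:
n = 0.88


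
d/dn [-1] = 0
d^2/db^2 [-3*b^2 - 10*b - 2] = -6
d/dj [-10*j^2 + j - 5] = 1 - 20*j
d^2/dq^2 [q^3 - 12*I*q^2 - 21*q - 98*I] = 6*q - 24*I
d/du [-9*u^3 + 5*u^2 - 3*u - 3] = -27*u^2 + 10*u - 3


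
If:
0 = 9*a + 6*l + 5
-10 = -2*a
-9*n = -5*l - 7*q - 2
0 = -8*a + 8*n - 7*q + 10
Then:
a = 5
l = -25/3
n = -209/3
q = -1762/21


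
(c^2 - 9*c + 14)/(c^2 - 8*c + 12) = (c - 7)/(c - 6)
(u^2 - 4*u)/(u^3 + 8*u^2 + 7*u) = (u - 4)/(u^2 + 8*u + 7)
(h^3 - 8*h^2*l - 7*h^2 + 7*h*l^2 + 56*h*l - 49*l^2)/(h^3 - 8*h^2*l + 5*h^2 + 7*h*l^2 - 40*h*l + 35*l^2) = (h - 7)/(h + 5)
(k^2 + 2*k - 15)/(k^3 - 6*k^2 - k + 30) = (k + 5)/(k^2 - 3*k - 10)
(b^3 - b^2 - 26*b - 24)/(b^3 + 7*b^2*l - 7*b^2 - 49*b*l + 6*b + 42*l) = (b^2 + 5*b + 4)/(b^2 + 7*b*l - b - 7*l)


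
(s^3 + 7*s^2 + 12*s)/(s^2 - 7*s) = (s^2 + 7*s + 12)/(s - 7)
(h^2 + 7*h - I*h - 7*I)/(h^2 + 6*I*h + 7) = (h + 7)/(h + 7*I)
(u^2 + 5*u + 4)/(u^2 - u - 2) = (u + 4)/(u - 2)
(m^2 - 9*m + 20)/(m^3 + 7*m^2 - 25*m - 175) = (m - 4)/(m^2 + 12*m + 35)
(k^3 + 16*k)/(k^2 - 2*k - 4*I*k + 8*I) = k*(k + 4*I)/(k - 2)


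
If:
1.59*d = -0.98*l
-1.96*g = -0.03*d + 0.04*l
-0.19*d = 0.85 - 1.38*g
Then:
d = -6.90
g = -0.33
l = 11.20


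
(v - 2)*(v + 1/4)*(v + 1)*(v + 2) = v^4 + 5*v^3/4 - 15*v^2/4 - 5*v - 1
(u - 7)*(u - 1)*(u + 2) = u^3 - 6*u^2 - 9*u + 14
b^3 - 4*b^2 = b^2*(b - 4)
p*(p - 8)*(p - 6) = p^3 - 14*p^2 + 48*p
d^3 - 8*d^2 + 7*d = d*(d - 7)*(d - 1)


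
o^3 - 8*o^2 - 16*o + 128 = (o - 8)*(o - 4)*(o + 4)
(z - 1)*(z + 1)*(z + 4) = z^3 + 4*z^2 - z - 4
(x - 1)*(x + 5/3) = x^2 + 2*x/3 - 5/3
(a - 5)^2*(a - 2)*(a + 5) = a^4 - 7*a^3 - 15*a^2 + 175*a - 250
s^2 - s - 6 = (s - 3)*(s + 2)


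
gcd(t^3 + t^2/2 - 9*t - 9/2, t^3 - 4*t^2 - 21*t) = t + 3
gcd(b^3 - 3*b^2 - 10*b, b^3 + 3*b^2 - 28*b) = b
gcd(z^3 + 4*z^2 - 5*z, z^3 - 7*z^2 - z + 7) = z - 1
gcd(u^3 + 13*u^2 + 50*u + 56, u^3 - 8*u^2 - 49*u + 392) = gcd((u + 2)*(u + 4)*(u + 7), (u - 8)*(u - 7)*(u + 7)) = u + 7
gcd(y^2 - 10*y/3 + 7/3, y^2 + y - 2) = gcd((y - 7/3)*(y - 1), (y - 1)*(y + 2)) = y - 1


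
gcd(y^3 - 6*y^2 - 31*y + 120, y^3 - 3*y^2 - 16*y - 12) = 1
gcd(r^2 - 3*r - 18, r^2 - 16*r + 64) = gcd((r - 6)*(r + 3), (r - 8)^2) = 1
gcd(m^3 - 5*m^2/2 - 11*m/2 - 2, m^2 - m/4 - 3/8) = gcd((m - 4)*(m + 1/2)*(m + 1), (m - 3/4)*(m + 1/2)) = m + 1/2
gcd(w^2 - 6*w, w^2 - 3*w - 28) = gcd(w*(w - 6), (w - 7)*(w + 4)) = 1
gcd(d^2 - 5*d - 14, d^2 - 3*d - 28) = d - 7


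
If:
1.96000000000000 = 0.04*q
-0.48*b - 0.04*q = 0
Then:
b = -4.08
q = 49.00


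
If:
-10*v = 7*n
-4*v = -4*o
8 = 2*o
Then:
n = -40/7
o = 4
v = 4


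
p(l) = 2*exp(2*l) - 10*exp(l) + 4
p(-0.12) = -3.30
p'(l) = 4*exp(2*l) - 10*exp(l)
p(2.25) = 89.16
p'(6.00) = 646984.88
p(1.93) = 30.04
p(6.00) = 321479.29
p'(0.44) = -5.88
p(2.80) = 380.41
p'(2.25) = 265.19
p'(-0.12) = -5.72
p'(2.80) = 917.26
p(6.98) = 2300153.81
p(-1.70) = 2.24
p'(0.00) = -6.00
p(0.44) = -6.71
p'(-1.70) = -1.69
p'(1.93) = 120.97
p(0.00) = -4.00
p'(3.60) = 4991.74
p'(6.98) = 4611048.80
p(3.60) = 2316.88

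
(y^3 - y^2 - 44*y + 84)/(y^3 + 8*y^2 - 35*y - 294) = (y - 2)/(y + 7)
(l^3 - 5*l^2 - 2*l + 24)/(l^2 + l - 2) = (l^2 - 7*l + 12)/(l - 1)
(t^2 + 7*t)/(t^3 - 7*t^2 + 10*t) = (t + 7)/(t^2 - 7*t + 10)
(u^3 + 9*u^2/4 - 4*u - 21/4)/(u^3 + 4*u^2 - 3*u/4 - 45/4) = (4*u^2 - 3*u - 7)/(4*u^2 + 4*u - 15)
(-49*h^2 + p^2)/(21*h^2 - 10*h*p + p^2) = (7*h + p)/(-3*h + p)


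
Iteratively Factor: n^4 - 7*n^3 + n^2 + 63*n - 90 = (n - 5)*(n^3 - 2*n^2 - 9*n + 18) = (n - 5)*(n + 3)*(n^2 - 5*n + 6) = (n - 5)*(n - 3)*(n + 3)*(n - 2)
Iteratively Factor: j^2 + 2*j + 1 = (j + 1)*(j + 1)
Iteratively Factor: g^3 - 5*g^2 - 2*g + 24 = (g - 3)*(g^2 - 2*g - 8) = (g - 3)*(g + 2)*(g - 4)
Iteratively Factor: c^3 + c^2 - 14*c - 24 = (c + 3)*(c^2 - 2*c - 8) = (c + 2)*(c + 3)*(c - 4)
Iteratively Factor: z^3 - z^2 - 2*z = (z - 2)*(z^2 + z) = (z - 2)*(z + 1)*(z)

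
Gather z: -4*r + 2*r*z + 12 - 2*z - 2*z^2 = -4*r - 2*z^2 + z*(2*r - 2) + 12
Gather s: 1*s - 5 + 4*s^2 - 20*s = 4*s^2 - 19*s - 5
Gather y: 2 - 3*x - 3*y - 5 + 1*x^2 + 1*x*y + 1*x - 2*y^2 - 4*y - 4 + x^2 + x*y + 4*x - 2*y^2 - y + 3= 2*x^2 + 2*x - 4*y^2 + y*(2*x - 8) - 4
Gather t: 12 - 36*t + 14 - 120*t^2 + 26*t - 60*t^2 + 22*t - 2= -180*t^2 + 12*t + 24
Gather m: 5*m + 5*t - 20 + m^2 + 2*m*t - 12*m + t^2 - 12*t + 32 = m^2 + m*(2*t - 7) + t^2 - 7*t + 12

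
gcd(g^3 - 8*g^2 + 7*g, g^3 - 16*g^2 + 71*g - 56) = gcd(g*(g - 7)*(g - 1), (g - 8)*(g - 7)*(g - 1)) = g^2 - 8*g + 7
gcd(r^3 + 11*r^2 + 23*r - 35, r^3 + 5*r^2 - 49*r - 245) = r^2 + 12*r + 35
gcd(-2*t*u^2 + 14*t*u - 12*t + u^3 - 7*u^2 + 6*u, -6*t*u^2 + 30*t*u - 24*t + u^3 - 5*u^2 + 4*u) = u - 1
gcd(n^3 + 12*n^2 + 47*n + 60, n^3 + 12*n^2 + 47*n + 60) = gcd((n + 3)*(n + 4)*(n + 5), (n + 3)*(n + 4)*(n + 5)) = n^3 + 12*n^2 + 47*n + 60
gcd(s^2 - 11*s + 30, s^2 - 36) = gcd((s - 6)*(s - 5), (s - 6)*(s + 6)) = s - 6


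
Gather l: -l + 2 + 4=6 - l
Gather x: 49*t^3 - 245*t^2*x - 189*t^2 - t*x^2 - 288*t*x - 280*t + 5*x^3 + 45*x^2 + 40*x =49*t^3 - 189*t^2 - 280*t + 5*x^3 + x^2*(45 - t) + x*(-245*t^2 - 288*t + 40)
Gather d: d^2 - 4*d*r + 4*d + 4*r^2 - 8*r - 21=d^2 + d*(4 - 4*r) + 4*r^2 - 8*r - 21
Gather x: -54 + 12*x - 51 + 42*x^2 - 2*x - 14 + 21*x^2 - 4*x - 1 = 63*x^2 + 6*x - 120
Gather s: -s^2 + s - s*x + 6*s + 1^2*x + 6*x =-s^2 + s*(7 - x) + 7*x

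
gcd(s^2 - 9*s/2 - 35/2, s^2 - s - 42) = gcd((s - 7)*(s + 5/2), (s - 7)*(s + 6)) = s - 7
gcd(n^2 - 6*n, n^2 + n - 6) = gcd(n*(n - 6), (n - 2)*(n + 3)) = 1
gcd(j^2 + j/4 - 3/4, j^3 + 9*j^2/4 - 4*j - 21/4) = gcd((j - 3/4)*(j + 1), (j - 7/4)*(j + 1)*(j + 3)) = j + 1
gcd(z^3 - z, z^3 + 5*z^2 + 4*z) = z^2 + z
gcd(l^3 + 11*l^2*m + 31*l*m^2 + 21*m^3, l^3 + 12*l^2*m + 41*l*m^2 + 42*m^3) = l^2 + 10*l*m + 21*m^2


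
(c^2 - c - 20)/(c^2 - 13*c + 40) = (c + 4)/(c - 8)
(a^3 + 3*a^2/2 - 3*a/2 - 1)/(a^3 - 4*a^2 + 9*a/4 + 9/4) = 2*(a^2 + a - 2)/(2*a^2 - 9*a + 9)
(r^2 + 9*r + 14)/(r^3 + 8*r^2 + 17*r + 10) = (r + 7)/(r^2 + 6*r + 5)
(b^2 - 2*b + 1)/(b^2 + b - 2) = (b - 1)/(b + 2)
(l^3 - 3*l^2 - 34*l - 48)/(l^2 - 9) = (l^2 - 6*l - 16)/(l - 3)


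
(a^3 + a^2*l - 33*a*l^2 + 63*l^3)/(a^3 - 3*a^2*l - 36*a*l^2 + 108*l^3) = (a^2 + 4*a*l - 21*l^2)/(a^2 - 36*l^2)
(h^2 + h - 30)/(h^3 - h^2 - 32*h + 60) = 1/(h - 2)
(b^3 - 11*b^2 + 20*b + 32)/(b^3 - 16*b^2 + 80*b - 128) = (b + 1)/(b - 4)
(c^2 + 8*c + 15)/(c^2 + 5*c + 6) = (c + 5)/(c + 2)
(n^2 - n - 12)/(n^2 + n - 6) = (n - 4)/(n - 2)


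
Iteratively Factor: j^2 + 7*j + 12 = (j + 3)*(j + 4)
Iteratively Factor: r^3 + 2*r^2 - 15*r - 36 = (r + 3)*(r^2 - r - 12) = (r + 3)^2*(r - 4)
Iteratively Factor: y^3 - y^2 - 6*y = (y - 3)*(y^2 + 2*y) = (y - 3)*(y + 2)*(y)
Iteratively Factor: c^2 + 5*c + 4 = (c + 4)*(c + 1)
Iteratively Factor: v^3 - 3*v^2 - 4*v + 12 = (v - 3)*(v^2 - 4) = (v - 3)*(v - 2)*(v + 2)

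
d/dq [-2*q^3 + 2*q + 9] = 2 - 6*q^2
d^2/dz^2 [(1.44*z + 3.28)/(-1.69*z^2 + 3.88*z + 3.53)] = ((1.44*z + 3.28)*(3.38*z - 3.88)*(6.76*z - 7.76) + (14.6016*z - 0.0879999999999992)*(-1.69*z^2 + 3.88*z + 3.53))/(-1.69*z^2 + 3.88*z + 3.53)^3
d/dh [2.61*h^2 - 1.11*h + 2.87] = 5.22*h - 1.11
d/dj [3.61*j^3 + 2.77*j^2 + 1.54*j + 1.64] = 10.83*j^2 + 5.54*j + 1.54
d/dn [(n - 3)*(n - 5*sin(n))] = n + (3 - n)*(5*cos(n) - 1) - 5*sin(n)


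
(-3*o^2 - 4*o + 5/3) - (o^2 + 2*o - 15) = -4*o^2 - 6*o + 50/3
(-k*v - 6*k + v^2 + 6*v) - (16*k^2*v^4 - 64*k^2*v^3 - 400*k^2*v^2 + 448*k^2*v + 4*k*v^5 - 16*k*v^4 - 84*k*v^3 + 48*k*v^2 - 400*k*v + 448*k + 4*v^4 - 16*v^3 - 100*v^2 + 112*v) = -16*k^2*v^4 + 64*k^2*v^3 + 400*k^2*v^2 - 448*k^2*v - 4*k*v^5 + 16*k*v^4 + 84*k*v^3 - 48*k*v^2 + 399*k*v - 454*k - 4*v^4 + 16*v^3 + 101*v^2 - 106*v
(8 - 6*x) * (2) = 16 - 12*x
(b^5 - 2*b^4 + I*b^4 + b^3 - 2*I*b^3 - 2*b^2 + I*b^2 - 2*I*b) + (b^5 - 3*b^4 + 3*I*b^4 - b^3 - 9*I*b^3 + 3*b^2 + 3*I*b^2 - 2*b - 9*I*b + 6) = 2*b^5 - 5*b^4 + 4*I*b^4 - 11*I*b^3 + b^2 + 4*I*b^2 - 2*b - 11*I*b + 6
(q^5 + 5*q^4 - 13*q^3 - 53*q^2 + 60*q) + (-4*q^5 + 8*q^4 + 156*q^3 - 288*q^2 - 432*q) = -3*q^5 + 13*q^4 + 143*q^3 - 341*q^2 - 372*q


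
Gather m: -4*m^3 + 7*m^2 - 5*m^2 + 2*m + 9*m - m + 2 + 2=-4*m^3 + 2*m^2 + 10*m + 4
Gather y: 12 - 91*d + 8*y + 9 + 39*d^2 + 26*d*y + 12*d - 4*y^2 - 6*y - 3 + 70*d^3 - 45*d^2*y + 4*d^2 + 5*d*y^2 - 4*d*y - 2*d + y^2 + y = 70*d^3 + 43*d^2 - 81*d + y^2*(5*d - 3) + y*(-45*d^2 + 22*d + 3) + 18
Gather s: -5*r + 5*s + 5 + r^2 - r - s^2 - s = r^2 - 6*r - s^2 + 4*s + 5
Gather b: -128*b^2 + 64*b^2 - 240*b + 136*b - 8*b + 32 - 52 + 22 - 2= -64*b^2 - 112*b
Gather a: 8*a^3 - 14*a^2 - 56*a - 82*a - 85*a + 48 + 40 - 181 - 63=8*a^3 - 14*a^2 - 223*a - 156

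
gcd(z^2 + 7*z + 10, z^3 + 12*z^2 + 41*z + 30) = z + 5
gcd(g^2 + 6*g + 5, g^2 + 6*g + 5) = g^2 + 6*g + 5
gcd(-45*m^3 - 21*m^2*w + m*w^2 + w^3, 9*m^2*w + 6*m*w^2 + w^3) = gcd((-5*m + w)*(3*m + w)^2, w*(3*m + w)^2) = 9*m^2 + 6*m*w + w^2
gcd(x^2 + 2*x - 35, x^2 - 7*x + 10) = x - 5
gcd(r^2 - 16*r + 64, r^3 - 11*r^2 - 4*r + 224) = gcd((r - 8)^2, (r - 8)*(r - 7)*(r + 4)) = r - 8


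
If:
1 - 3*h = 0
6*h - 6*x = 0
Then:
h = 1/3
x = 1/3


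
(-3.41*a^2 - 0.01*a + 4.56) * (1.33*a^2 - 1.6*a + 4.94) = -4.5353*a^4 + 5.4427*a^3 - 10.7646*a^2 - 7.3454*a + 22.5264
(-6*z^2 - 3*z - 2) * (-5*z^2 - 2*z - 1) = 30*z^4 + 27*z^3 + 22*z^2 + 7*z + 2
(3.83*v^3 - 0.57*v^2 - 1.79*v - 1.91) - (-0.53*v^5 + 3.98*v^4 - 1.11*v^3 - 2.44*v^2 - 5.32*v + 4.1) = 0.53*v^5 - 3.98*v^4 + 4.94*v^3 + 1.87*v^2 + 3.53*v - 6.01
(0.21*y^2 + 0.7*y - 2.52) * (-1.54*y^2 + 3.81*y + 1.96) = -0.3234*y^4 - 0.2779*y^3 + 6.9594*y^2 - 8.2292*y - 4.9392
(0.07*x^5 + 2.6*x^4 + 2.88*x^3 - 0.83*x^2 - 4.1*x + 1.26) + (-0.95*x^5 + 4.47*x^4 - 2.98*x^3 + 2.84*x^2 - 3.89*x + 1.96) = -0.88*x^5 + 7.07*x^4 - 0.1*x^3 + 2.01*x^2 - 7.99*x + 3.22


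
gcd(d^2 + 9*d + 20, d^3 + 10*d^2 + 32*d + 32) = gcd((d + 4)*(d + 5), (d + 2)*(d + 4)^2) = d + 4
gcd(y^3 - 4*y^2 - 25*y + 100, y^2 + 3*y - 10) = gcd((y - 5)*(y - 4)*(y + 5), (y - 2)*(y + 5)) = y + 5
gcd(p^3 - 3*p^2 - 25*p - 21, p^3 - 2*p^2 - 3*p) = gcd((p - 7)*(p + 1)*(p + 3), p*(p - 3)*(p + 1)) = p + 1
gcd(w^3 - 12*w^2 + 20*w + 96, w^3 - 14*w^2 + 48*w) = w^2 - 14*w + 48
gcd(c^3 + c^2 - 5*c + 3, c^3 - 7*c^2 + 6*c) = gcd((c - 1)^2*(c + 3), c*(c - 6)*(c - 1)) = c - 1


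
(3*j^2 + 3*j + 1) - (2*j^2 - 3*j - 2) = j^2 + 6*j + 3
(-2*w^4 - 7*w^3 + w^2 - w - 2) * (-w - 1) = 2*w^5 + 9*w^4 + 6*w^3 + 3*w + 2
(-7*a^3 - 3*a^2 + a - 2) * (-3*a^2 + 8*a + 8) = 21*a^5 - 47*a^4 - 83*a^3 - 10*a^2 - 8*a - 16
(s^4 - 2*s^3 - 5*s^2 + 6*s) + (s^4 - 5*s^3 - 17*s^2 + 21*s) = 2*s^4 - 7*s^3 - 22*s^2 + 27*s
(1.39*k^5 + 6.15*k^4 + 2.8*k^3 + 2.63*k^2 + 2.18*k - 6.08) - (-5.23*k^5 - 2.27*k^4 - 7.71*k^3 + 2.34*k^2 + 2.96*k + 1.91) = 6.62*k^5 + 8.42*k^4 + 10.51*k^3 + 0.29*k^2 - 0.78*k - 7.99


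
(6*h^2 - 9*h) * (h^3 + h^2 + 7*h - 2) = 6*h^5 - 3*h^4 + 33*h^3 - 75*h^2 + 18*h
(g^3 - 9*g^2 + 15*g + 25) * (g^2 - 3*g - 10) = g^5 - 12*g^4 + 32*g^3 + 70*g^2 - 225*g - 250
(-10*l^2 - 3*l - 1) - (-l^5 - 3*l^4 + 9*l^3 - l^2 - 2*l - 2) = l^5 + 3*l^4 - 9*l^3 - 9*l^2 - l + 1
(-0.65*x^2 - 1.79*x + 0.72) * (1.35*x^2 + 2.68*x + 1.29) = -0.8775*x^4 - 4.1585*x^3 - 4.6637*x^2 - 0.3795*x + 0.9288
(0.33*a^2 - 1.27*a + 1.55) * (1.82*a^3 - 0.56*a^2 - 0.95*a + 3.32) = 0.6006*a^5 - 2.4962*a^4 + 3.2187*a^3 + 1.4341*a^2 - 5.6889*a + 5.146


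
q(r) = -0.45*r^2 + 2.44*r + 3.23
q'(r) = 2.44 - 0.9*r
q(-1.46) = -1.29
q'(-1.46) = 3.75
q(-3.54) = -11.05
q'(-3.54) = 5.63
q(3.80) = 6.00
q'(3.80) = -0.98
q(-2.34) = -4.94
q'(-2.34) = 4.55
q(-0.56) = 1.72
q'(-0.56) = 2.94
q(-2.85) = -7.38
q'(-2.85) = 5.00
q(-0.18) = 2.78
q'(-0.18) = 2.60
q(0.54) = 4.42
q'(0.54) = 1.95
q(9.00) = -11.26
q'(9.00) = -5.66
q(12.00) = -32.29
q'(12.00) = -8.36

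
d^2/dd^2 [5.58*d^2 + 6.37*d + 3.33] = 11.1600000000000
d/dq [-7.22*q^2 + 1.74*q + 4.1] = 1.74 - 14.44*q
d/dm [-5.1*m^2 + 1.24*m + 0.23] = 1.24 - 10.2*m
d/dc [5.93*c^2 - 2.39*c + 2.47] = 11.86*c - 2.39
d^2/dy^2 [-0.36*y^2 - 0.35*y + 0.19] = -0.720000000000000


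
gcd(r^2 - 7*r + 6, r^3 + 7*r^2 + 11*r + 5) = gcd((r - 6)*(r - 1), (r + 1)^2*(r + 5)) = 1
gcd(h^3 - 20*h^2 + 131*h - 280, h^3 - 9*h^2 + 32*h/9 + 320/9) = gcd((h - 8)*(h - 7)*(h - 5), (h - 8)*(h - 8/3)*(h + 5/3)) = h - 8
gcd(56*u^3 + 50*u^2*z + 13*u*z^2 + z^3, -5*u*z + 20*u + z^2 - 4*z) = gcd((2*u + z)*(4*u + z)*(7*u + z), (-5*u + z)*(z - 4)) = 1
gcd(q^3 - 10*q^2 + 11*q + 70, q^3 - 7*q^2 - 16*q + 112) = q - 7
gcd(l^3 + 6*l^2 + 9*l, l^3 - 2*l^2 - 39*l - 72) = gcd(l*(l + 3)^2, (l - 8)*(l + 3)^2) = l^2 + 6*l + 9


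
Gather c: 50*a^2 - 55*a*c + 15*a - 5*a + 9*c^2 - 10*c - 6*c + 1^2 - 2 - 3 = 50*a^2 + 10*a + 9*c^2 + c*(-55*a - 16) - 4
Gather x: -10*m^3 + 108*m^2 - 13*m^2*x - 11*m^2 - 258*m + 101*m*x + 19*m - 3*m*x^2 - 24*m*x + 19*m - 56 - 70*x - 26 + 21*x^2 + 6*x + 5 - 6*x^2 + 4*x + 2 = -10*m^3 + 97*m^2 - 220*m + x^2*(15 - 3*m) + x*(-13*m^2 + 77*m - 60) - 75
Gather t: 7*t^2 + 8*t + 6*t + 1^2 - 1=7*t^2 + 14*t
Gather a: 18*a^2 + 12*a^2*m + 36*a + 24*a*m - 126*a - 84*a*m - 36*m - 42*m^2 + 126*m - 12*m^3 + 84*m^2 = a^2*(12*m + 18) + a*(-60*m - 90) - 12*m^3 + 42*m^2 + 90*m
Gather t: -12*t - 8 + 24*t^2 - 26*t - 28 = 24*t^2 - 38*t - 36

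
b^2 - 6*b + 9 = (b - 3)^2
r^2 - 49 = (r - 7)*(r + 7)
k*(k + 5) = k^2 + 5*k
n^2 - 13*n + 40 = (n - 8)*(n - 5)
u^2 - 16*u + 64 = (u - 8)^2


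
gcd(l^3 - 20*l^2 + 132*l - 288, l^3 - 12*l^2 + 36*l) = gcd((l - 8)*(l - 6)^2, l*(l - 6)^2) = l^2 - 12*l + 36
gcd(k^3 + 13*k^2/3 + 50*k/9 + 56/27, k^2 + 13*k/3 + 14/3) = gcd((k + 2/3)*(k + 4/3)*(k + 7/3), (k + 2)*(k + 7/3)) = k + 7/3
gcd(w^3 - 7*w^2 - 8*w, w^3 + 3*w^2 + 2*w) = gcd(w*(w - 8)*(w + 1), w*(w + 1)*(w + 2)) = w^2 + w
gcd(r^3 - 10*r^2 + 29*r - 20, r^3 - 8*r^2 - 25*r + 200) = r - 5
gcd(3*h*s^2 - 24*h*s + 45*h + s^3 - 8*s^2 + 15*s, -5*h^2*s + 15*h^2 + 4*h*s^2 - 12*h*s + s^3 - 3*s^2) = s - 3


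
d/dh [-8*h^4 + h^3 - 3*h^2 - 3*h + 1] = -32*h^3 + 3*h^2 - 6*h - 3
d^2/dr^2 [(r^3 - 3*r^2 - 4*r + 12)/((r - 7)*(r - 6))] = 24*(7*r^3 - 102*r^2 + 444*r - 496)/(r^6 - 39*r^5 + 633*r^4 - 5473*r^3 + 26586*r^2 - 68796*r + 74088)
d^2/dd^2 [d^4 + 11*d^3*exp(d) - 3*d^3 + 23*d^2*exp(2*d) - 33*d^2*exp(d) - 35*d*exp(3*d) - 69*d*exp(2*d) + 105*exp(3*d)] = 11*d^3*exp(d) + 92*d^2*exp(2*d) + 33*d^2*exp(d) + 12*d^2 - 315*d*exp(3*d) - 92*d*exp(2*d) - 66*d*exp(d) - 18*d + 735*exp(3*d) - 230*exp(2*d) - 66*exp(d)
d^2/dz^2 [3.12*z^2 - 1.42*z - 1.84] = 6.24000000000000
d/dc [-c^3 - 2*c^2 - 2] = c*(-3*c - 4)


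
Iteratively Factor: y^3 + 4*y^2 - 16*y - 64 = (y + 4)*(y^2 - 16) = (y + 4)^2*(y - 4)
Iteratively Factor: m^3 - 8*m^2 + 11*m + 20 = (m - 5)*(m^2 - 3*m - 4) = (m - 5)*(m + 1)*(m - 4)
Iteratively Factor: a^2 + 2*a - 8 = (a + 4)*(a - 2)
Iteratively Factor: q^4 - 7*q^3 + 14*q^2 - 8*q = (q - 2)*(q^3 - 5*q^2 + 4*q) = (q - 2)*(q - 1)*(q^2 - 4*q) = (q - 4)*(q - 2)*(q - 1)*(q)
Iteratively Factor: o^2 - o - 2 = (o + 1)*(o - 2)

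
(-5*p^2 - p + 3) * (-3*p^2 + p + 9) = 15*p^4 - 2*p^3 - 55*p^2 - 6*p + 27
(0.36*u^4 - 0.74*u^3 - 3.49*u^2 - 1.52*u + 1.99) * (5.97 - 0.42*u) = -0.1512*u^5 + 2.46*u^4 - 2.952*u^3 - 20.1969*u^2 - 9.9102*u + 11.8803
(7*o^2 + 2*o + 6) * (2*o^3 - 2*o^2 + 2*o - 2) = 14*o^5 - 10*o^4 + 22*o^3 - 22*o^2 + 8*o - 12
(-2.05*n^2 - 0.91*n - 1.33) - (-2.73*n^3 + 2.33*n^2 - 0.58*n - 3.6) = 2.73*n^3 - 4.38*n^2 - 0.33*n + 2.27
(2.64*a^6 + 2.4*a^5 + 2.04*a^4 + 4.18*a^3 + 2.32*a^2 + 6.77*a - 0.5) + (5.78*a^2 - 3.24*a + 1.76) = 2.64*a^6 + 2.4*a^5 + 2.04*a^4 + 4.18*a^3 + 8.1*a^2 + 3.53*a + 1.26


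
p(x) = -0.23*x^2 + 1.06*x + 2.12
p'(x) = 1.06 - 0.46*x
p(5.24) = 1.36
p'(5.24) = -1.35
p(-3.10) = -3.38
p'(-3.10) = 2.49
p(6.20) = -0.15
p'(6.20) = -1.79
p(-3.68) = -4.90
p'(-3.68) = 2.75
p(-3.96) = -5.68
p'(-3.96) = 2.88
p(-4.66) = -7.81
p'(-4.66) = 3.20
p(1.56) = 3.21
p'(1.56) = 0.34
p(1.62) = 3.23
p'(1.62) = 0.31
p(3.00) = 3.23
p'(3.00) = -0.32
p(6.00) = 0.20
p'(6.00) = -1.70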